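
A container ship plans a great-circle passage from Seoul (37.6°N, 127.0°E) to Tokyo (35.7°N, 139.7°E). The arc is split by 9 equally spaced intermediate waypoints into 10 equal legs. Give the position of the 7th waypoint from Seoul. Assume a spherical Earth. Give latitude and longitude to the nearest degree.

Convert each endpoint to a unit vector on the sphere (x = cos φ cos λ, y = cos φ sin λ, z = sin φ).
The central angle between the endpoints is δ = arccos(p₁·p₂) ≈ 0.181 rad (10.4°).
Interpolate at f = 7/10 with slerp weights a = sin((1−f)δ)/sin δ ≈ 0.301, b = sin(fδ)/sin δ ≈ 0.702.
p = a·p₁ + b·p₂ ≈ (-0.579, 0.559, 0.594); φ = arcsin(p_z) ≈ 36.41°, λ = atan2(p_y, p_x) ≈ 135.96°.

≈ 36°N, 136°E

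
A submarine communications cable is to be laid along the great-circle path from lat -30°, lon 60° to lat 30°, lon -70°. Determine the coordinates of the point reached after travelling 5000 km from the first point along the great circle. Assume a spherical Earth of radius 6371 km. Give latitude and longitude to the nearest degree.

Write both endpoints as unit vectors p₁, p₂ with components (cos φ cos λ, cos φ sin λ, sin φ).
The central angle between the endpoints is δ = arccos(p₁·p₂) ≈ 2.392 rad (137.1°). The total great-circle distance is δ·R ≈ 2.392 × 6371 ≈ 15241 km, so the target fraction is f = 5000/15241 ≈ 0.328.
Interpolate at f ≈ 0.328 with slerp weights a = sin((1−f)δ)/sin δ ≈ 1.467, b = sin(fδ)/sin δ ≈ 1.037.
p = a·p₁ + b·p₂ ≈ (0.943, 0.256, -0.215); φ = arcsin(p_z) ≈ -12.40°, λ = atan2(p_y, p_x) ≈ 15.20°.

≈ lat -12°, lon 15°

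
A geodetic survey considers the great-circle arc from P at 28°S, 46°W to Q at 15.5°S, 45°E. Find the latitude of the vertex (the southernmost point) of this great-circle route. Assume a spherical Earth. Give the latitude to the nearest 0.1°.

≈ 31.1°S

The great circle lies in the plane with unit normal n̂ = (p₁ × p₂)/|p₁ × p₂|.
Here n̂_z ≈ +0.856; the vertex latitude is φ_max = arccos|n̂_z| ≈ 31.1°.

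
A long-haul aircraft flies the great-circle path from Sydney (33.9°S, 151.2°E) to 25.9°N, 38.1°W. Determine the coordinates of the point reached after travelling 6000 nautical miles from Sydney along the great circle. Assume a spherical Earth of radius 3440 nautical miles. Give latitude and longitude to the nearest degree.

≈ 27°S, 84°W

Write both endpoints as unit vectors p₁, p₂ with components (cos φ cos λ, cos φ sin λ, sin φ).
The central angle between the endpoints is δ = arccos(p₁·p₂) ≈ 2.944 rad (168.7°). The total great-circle distance is δ·R ≈ 2.944 × 3440 ≈ 10126 nmi, so the target fraction is f = 6000/10126 ≈ 0.593.
Interpolate at f ≈ 0.593 with slerp weights a = sin((1−f)δ)/sin δ ≈ 4.736, b = sin(fδ)/sin δ ≈ 5.006.
p = a·p₁ + b·p₂ ≈ (0.099, -0.885, -0.455); φ = arcsin(p_z) ≈ -27.05°, λ = atan2(p_y, p_x) ≈ -83.60°.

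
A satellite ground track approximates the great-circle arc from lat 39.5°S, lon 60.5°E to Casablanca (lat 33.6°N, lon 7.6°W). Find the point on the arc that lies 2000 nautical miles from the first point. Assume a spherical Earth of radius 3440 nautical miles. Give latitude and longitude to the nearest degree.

Write both endpoints as unit vectors p₁, p₂ with components (cos φ cos λ, cos φ sin λ, sin φ).
The central angle between the endpoints is δ = arccos(p₁·p₂) ≈ 1.683 rad (96.4°). The total great-circle distance is δ·R ≈ 1.683 × 3440 ≈ 5791 nmi, so the target fraction is f = 2000/5791 ≈ 0.345.
Interpolate at f ≈ 0.345 with slerp weights a = sin((1−f)δ)/sin δ ≈ 0.898, b = sin(fδ)/sin δ ≈ 0.553.
p = a·p₁ + b·p₂ ≈ (0.797, 0.542, -0.265); φ = arcsin(p_z) ≈ -15.38°, λ = atan2(p_y, p_x) ≈ 34.21°.

≈ lat 15°S, lon 34°E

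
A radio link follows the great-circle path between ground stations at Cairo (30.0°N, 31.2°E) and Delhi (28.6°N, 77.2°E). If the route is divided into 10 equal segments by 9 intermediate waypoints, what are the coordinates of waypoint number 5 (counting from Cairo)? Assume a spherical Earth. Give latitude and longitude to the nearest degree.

≈ 31°N, 54°E

Write both endpoints as unit vectors p₁, p₂ with components (cos φ cos λ, cos φ sin λ, sin φ).
The central angle between the endpoints is δ = arccos(p₁·p₂) ≈ 0.696 rad (39.9°).
Interpolate at f = 5/10 with slerp weights a = sin((1−f)δ)/sin δ ≈ 0.532, b = sin(fδ)/sin δ ≈ 0.532.
p = a·p₁ + b·p₂ ≈ (0.497, 0.694, 0.521); φ = arcsin(p_z) ≈ 31.37°, λ = atan2(p_y, p_x) ≈ 54.37°.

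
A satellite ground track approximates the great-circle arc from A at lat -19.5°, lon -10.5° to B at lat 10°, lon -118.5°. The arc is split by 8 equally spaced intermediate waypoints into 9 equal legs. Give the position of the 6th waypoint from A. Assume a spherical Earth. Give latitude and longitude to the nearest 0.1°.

≈ lat -2.0°, lon -83.6°

Write both endpoints as unit vectors p₁, p₂ with components (cos φ cos λ, cos φ sin λ, sin φ).
The central angle between the endpoints is δ = arccos(p₁·p₂) ≈ 1.923 rad (110.2°).
Interpolate at f = 6/9 with slerp weights a = sin((1−f)δ)/sin δ ≈ 0.637, b = sin(fδ)/sin δ ≈ 1.021.
p = a·p₁ + b·p₂ ≈ (0.111, -0.993, -0.035); φ = arcsin(p_z) ≈ -2.02°, λ = atan2(p_y, p_x) ≈ -83.65°.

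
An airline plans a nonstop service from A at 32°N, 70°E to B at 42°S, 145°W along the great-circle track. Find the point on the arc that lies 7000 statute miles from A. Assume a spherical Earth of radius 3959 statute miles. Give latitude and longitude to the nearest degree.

Write both endpoints as unit vectors p₁, p₂ with components (cos φ cos λ, cos φ sin λ, sin φ).
The central angle between the endpoints is δ = arccos(p₁·p₂) ≈ 2.628 rad (150.6°). The total great-circle distance is δ·R ≈ 2.628 × 3959 ≈ 10403 mi, so the target fraction is f = 7000/10403 ≈ 0.673.
Interpolate at f ≈ 0.673 with slerp weights a = sin((1−f)δ)/sin δ ≈ 1.541, b = sin(fδ)/sin δ ≈ 1.995.
p = a·p₁ + b·p₂ ≈ (-0.767, 0.378, -0.518); φ = arcsin(p_z) ≈ -31.21°, λ = atan2(p_y, p_x) ≈ 153.79°.

≈ 31°S, 154°E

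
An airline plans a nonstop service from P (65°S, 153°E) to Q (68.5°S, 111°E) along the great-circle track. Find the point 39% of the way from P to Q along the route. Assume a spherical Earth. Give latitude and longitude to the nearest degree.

≈ (68°S, 138°E)

From cos δ = sin φ₁ sin φ₂ + cos φ₁ cos φ₂ cos Δλ, the central angle is δ ≈ 0.290 rad (16.6°).
Interpolate at f = 0.39 with slerp weights a = sin((1−f)δ)/sin δ ≈ 0.615, b = sin(fδ)/sin δ ≈ 0.395.
p = a·p₁ + b·p₂ ≈ (-0.284, 0.253, -0.925); φ = arcsin(p_z) ≈ -67.66°, λ = atan2(p_y, p_x) ≈ 138.25°.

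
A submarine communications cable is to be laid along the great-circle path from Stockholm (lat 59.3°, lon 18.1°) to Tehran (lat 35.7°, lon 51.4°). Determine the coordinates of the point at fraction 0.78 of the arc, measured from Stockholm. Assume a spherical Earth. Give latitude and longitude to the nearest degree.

Convert each endpoint to a unit vector on the sphere (x = cos φ cos λ, y = cos φ sin λ, z = sin φ).
The central angle between the endpoints is δ = arccos(p₁·p₂) ≈ 0.558 rad (32.0°).
Interpolate at f = 0.78 with slerp weights a = sin((1−f)δ)/sin δ ≈ 0.231, b = sin(fδ)/sin δ ≈ 0.796.
p = a·p₁ + b·p₂ ≈ (0.516, 0.542, 0.664); φ = arcsin(p_z) ≈ 41.57°, λ = atan2(p_y, p_x) ≈ 46.43°.

≈ lat 42°, lon 46°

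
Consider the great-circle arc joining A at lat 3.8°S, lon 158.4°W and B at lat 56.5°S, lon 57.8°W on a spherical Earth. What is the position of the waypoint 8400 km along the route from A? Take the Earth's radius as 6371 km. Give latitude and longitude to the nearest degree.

≈ lat 56°S, lon 89°W

Write both endpoints as unit vectors p₁, p₂ with components (cos φ cos λ, cos φ sin λ, sin φ).
The central angle between the endpoints is δ = arccos(p₁·p₂) ≈ 1.617 rad (92.6°). The total great-circle distance is δ·R ≈ 1.617 × 6371 ≈ 10301 km, so the target fraction is f = 8400/10301 ≈ 0.815.
Interpolate at f ≈ 0.815 with slerp weights a = sin((1−f)δ)/sin δ ≈ 0.294, b = sin(fδ)/sin δ ≈ 0.969.
p = a·p₁ + b·p₂ ≈ (0.012, -0.561, -0.828); φ = arcsin(p_z) ≈ -55.88°, λ = atan2(p_y, p_x) ≈ -88.77°.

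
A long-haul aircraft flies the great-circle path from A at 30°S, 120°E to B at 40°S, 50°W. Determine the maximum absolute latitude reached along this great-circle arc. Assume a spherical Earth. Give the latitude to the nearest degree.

≈ 83°S

The great circle lies in the plane with unit normal n̂ = (p₁ × p₂)/|p₁ × p₂|.
Here n̂_z ≈ -0.122; the vertex latitude is φ_max = arccos|n̂_z| ≈ 83.0°.
Check via Clairaut: cos φ_max = |cos φ₁| · sin C = cos(30.0°)·sin(171.9°) ≈ 0.122, again giving ≈ 83.0°.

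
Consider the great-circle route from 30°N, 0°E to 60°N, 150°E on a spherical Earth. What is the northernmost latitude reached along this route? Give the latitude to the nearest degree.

The great circle lies in the plane with unit normal n̂ = (p₁ × p₂)/|p₁ × p₂|.
Here n̂_z ≈ +0.217; the vertex latitude is φ_max = arccos|n̂_z| ≈ 77.5°.
Check via Clairaut: cos φ_max = |cos φ₁| · sin C = cos(30.0°)·sin(14.5°) ≈ 0.217, again giving ≈ 77.5°.

≈ 77°N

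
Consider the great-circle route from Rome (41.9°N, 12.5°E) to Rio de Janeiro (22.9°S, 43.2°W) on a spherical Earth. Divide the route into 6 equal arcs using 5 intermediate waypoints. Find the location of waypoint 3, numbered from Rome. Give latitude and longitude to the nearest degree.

Write both endpoints as unit vectors p₁, p₂ with components (cos φ cos λ, cos φ sin λ, sin φ).
The central angle between the endpoints is δ = arccos(p₁·p₂) ≈ 1.444 rad (82.7°).
Interpolate at f = 3/6 with slerp weights a = sin((1−f)δ)/sin δ ≈ 0.666, b = sin(fδ)/sin δ ≈ 0.666.
p = a·p₁ + b·p₂ ≈ (0.931, -0.313, 0.186); φ = arcsin(p_z) ≈ 10.70°, λ = atan2(p_y, p_x) ≈ -18.56°.

≈ 11°N, 19°W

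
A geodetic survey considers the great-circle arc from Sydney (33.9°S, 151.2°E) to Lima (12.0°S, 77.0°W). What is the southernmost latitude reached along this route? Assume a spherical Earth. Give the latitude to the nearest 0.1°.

The great circle lies in the plane with unit normal n̂ = (p₁ × p₂)/|p₁ × p₂|.
Here n̂_z ≈ +0.669; the vertex latitude is φ_max = arccos|n̂_z| ≈ 48.0°.
Check via Clairaut: cos φ_max = |cos φ₁| · sin C = cos(33.9°)·sin(126.3°) ≈ 0.669, again giving ≈ 48.0°.

≈ 48.0°S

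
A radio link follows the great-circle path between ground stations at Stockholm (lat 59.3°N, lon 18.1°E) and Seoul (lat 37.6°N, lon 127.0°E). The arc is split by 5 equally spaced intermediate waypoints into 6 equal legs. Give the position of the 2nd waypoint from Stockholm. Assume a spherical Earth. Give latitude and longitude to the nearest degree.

≈ lat 65°N, lon 66°E

From cos δ = sin φ₁ sin φ₂ + cos φ₁ cos φ₂ cos Δλ, the central angle is δ ≈ 1.166 rad (66.8°).
Interpolate at f = 2/6 with slerp weights a = sin((1−f)δ)/sin δ ≈ 0.763, b = sin(fδ)/sin δ ≈ 0.412.
p = a·p₁ + b·p₂ ≈ (0.174, 0.382, 0.908); φ = arcsin(p_z) ≈ 65.19°, λ = atan2(p_y, p_x) ≈ 65.54°.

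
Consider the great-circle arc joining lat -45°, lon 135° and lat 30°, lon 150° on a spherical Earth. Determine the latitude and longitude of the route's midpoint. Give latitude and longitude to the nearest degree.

The haversine formula gives a central angle δ ≈ 1.331 rad (76.2°) between the endpoints.
Interpolate at f = 1/2 with slerp weights a = sin((1−f)δ)/sin δ ≈ 0.636, b = sin(fδ)/sin δ ≈ 0.636.
p = a·p₁ + b·p₂ ≈ (-0.794, 0.593, -0.132); φ = arcsin(p_z) ≈ -7.56°, λ = atan2(p_y, p_x) ≈ 143.26°.

≈ lat -8°, lon 143°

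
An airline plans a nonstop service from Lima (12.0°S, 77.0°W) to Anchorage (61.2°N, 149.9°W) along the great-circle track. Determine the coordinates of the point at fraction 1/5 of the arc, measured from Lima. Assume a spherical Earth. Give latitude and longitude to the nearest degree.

Convert each endpoint to a unit vector on the sphere (x = cos φ cos λ, y = cos φ sin λ, z = sin φ).
The central angle between the endpoints is δ = arccos(p₁·p₂) ≈ 1.614 rad (92.5°).
Interpolate at f = 1/5 with slerp weights a = sin((1−f)δ)/sin δ ≈ 0.962, b = sin(fδ)/sin δ ≈ 0.318.
p = a·p₁ + b·p₂ ≈ (0.079, -0.994, 0.078); φ = arcsin(p_z) ≈ 4.49°, λ = atan2(p_y, p_x) ≈ -85.44°.

≈ 4°N, 85°W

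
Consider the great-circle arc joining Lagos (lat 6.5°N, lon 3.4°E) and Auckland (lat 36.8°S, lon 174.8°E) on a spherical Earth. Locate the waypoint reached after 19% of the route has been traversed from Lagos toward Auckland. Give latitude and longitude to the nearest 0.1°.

≈ lat 21.0°S, lon 10.1°E

The haversine formula gives a central angle δ ≈ 2.595 rad (148.7°) between the endpoints.
Interpolate at f = 0.19 with slerp weights a = sin((1−f)δ)/sin δ ≈ 1.659, b = sin(fδ)/sin δ ≈ 0.911.
p = a·p₁ + b·p₂ ≈ (0.919, 0.164, -0.358); φ = arcsin(p_z) ≈ -20.97°, λ = atan2(p_y, p_x) ≈ 10.11°.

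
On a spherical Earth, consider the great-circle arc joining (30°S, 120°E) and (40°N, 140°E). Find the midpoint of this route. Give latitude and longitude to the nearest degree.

From cos δ = sin φ₁ sin φ₂ + cos φ₁ cos φ₂ cos Δλ, the central angle is δ ≈ 1.264 rad (72.4°).
Interpolate at f = 1/2 with slerp weights a = sin((1−f)δ)/sin δ ≈ 0.620, b = sin(fδ)/sin δ ≈ 0.620.
p = a·p₁ + b·p₂ ≈ (-0.632, 0.770, 0.088); φ = arcsin(p_z) ≈ 5.08°, λ = atan2(p_y, p_x) ≈ 129.38°.

≈ (5°N, 129°E)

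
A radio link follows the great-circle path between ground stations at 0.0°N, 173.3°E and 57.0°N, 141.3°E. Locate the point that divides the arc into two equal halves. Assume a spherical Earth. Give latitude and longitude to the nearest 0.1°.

Write both endpoints as unit vectors p₁, p₂ with components (cos φ cos λ, cos φ sin λ, sin φ).
The central angle between the endpoints is δ = arccos(p₁·p₂) ≈ 1.091 rad (62.5°).
Interpolate at f = 1/2 with slerp weights a = sin((1−f)δ)/sin δ ≈ 0.585, b = sin(fδ)/sin δ ≈ 0.585.
p = a·p₁ + b·p₂ ≈ (-0.829, 0.267, 0.490); φ = arcsin(p_z) ≈ 29.37°, λ = atan2(p_y, p_x) ≈ 162.13°.

≈ 29.4°N, 162.1°E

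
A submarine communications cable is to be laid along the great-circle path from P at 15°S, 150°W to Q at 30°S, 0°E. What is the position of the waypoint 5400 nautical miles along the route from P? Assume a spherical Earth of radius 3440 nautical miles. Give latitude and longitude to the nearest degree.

≈ 54°S, 38°W

Convert each endpoint to a unit vector on the sphere (x = cos φ cos λ, y = cos φ sin λ, z = sin φ).
The central angle between the endpoints is δ = arccos(p₁·p₂) ≈ 2.208 rad (126.5°). The total great-circle distance is δ·R ≈ 2.208 × 3440 ≈ 7596 nmi, so the target fraction is f = 5400/7596 ≈ 0.711.
Interpolate at f ≈ 0.711 with slerp weights a = sin((1−f)δ)/sin δ ≈ 0.741, b = sin(fδ)/sin δ ≈ 1.244.
p = a·p₁ + b·p₂ ≈ (0.457, -0.358, -0.814); φ = arcsin(p_z) ≈ -54.49°, λ = atan2(p_y, p_x) ≈ -38.06°.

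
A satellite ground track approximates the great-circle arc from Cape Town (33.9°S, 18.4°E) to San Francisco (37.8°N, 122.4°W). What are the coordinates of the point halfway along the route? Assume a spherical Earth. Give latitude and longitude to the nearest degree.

From cos δ = sin φ₁ sin φ₂ + cos φ₁ cos φ₂ cos Δλ, the central angle is δ ≈ 2.587 rad (148.2°).
Interpolate at f = 1/2 with slerp weights a = sin((1−f)δ)/sin δ ≈ 1.826, b = sin(fδ)/sin δ ≈ 1.826.
p = a·p₁ + b·p₂ ≈ (0.665, -0.740, 0.101); φ = arcsin(p_z) ≈ 5.78°, λ = atan2(p_y, p_x) ≈ -48.05°.

≈ 6°N, 48°W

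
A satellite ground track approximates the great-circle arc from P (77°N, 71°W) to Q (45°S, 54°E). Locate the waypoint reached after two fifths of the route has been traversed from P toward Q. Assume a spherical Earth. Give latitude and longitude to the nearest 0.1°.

Convert each endpoint to a unit vector on the sphere (x = cos φ cos λ, y = cos φ sin λ, z = sin φ).
The central angle between the endpoints is δ = arccos(p₁·p₂) ≈ 2.466 rad (141.3°).
Interpolate at f = 2/5 with slerp weights a = sin((1−f)δ)/sin δ ≈ 1.592, b = sin(fδ)/sin δ ≈ 1.333.
p = a·p₁ + b·p₂ ≈ (0.671, 0.424, 0.608); φ = arcsin(p_z) ≈ 37.48°, λ = atan2(p_y, p_x) ≈ 32.31°.

≈ (37.5°N, 32.3°E)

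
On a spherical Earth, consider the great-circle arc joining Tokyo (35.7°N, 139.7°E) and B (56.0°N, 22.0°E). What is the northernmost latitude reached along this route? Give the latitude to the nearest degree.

The great circle lies in the plane with unit normal n̂ = (p₁ × p₂)/|p₁ × p₂|.
Here n̂_z ≈ -0.418; the vertex latitude is φ_max = arccos|n̂_z| ≈ 65.3°.
Check via Clairaut: cos φ_max = |cos φ₁| · sin C = cos(35.7°)·sin(31.0°) ≈ 0.418, again giving ≈ 65.3°.

≈ 65°N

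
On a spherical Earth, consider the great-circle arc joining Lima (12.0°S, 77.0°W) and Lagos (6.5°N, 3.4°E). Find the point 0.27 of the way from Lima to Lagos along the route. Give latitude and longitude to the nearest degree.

≈ (8°S, 55°W)

Write both endpoints as unit vectors p₁, p₂ with components (cos φ cos λ, cos φ sin λ, sin φ).
The central angle between the endpoints is δ = arccos(p₁·p₂) ≈ 1.432 rad (82.0°).
Interpolate at f = 0.27 with slerp weights a = sin((1−f)δ)/sin δ ≈ 0.873, b = sin(fδ)/sin δ ≈ 0.381.
p = a·p₁ + b·p₂ ≈ (0.570, -0.810, -0.139); φ = arcsin(p_z) ≈ -7.96°, λ = atan2(p_y, p_x) ≈ -54.88°.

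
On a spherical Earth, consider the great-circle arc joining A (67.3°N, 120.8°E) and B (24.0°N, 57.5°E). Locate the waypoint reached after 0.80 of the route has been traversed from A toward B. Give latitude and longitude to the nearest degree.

≈ (34°N, 63°E)

From cos δ = sin φ₁ sin φ₂ + cos φ₁ cos φ₂ cos Δλ, the central angle is δ ≈ 1.008 rad (57.7°).
Interpolate at f = 0.80 with slerp weights a = sin((1−f)δ)/sin δ ≈ 0.237, b = sin(fδ)/sin δ ≈ 0.853.
p = a·p₁ + b·p₂ ≈ (0.372, 0.736, 0.566); φ = arcsin(p_z) ≈ 34.44°, λ = atan2(p_y, p_x) ≈ 63.18°.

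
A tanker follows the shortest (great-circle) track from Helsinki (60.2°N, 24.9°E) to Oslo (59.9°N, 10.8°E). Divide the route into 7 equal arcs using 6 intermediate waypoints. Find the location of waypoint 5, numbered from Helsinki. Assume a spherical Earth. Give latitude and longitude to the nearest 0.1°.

Convert each endpoint to a unit vector on the sphere (x = cos φ cos λ, y = cos φ sin λ, z = sin φ).
The central angle between the endpoints is δ = arccos(p₁·p₂) ≈ 0.123 rad (7.0°).
Interpolate at f = 5/7 with slerp weights a = sin((1−f)δ)/sin δ ≈ 0.286, b = sin(fδ)/sin δ ≈ 0.715.
p = a·p₁ + b·p₂ ≈ (0.481, 0.127, 0.867); φ = arcsin(p_z) ≈ 60.14°, λ = atan2(p_y, p_x) ≈ 14.79°.

≈ 60.1°N, 14.8°E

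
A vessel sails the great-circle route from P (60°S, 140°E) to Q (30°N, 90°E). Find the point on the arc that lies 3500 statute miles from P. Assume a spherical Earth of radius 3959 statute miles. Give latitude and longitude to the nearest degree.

≈ (15°S, 107°E)

From cos δ = sin φ₁ sin φ₂ + cos φ₁ cos φ₂ cos Δλ, the central angle is δ ≈ 1.726 rad (98.9°). The total great-circle distance is δ·R ≈ 1.726 × 3959 ≈ 6834 mi, so the target fraction is f = 3500/6834 ≈ 0.512.
Interpolate at f ≈ 0.512 with slerp weights a = sin((1−f)δ)/sin δ ≈ 0.755, b = sin(fδ)/sin δ ≈ 0.783.
p = a·p₁ + b·p₂ ≈ (-0.289, 0.921, -0.263); φ = arcsin(p_z) ≈ -15.22°, λ = atan2(p_y, p_x) ≈ 107.44°.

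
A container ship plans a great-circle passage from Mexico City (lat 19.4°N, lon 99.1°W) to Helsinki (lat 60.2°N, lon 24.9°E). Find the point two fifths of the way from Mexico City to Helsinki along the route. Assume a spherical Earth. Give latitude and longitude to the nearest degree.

Write both endpoints as unit vectors p₁, p₂ with components (cos φ cos λ, cos φ sin λ, sin φ).
The central angle between the endpoints is δ = arccos(p₁·p₂) ≈ 1.545 rad (88.5°).
Interpolate at f = 2/5 with slerp weights a = sin((1−f)δ)/sin δ ≈ 0.800, b = sin(fδ)/sin δ ≈ 0.579.
p = a·p₁ + b·p₂ ≈ (0.142, -0.624, 0.769); φ = arcsin(p_z) ≈ 50.23°, λ = atan2(p_y, p_x) ≈ -77.19°.

≈ lat 50°N, lon 77°W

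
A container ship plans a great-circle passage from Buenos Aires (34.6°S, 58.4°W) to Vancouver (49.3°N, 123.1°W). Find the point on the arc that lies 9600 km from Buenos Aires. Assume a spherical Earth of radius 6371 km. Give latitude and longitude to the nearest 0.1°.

≈ (38.3°N, 108.3°W)

From cos δ = sin φ₁ sin φ₂ + cos φ₁ cos φ₂ cos Δλ, the central angle is δ ≈ 1.773 rad (101.6°). The total great-circle distance is δ·R ≈ 1.773 × 6371 ≈ 11298 km, so the target fraction is f = 9600/11298 ≈ 0.850.
Interpolate at f ≈ 0.850 with slerp weights a = sin((1−f)δ)/sin δ ≈ 0.269, b = sin(fδ)/sin δ ≈ 1.019.
p = a·p₁ + b·p₂ ≈ (-0.247, -0.745, 0.620); φ = arcsin(p_z) ≈ 38.30°, λ = atan2(p_y, p_x) ≈ -108.33°.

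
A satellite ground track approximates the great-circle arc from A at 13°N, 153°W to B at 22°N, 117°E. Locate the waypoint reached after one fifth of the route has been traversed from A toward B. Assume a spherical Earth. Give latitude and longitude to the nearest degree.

≈ 19°N, 170°W

Write both endpoints as unit vectors p₁, p₂ with components (cos φ cos λ, cos φ sin λ, sin φ).
The central angle between the endpoints is δ = arccos(p₁·p₂) ≈ 1.486 rad (85.2°).
Interpolate at f = 1/5 with slerp weights a = sin((1−f)δ)/sin δ ≈ 0.931, b = sin(fδ)/sin δ ≈ 0.294.
p = a·p₁ + b·p₂ ≈ (-0.932, -0.169, 0.320); φ = arcsin(p_z) ≈ 18.64°, λ = atan2(p_y, p_x) ≈ -169.72°.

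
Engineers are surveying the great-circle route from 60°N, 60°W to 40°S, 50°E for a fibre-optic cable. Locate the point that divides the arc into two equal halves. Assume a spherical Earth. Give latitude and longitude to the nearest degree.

≈ 16°N, 12°E

Convert each endpoint to a unit vector on the sphere (x = cos φ cos λ, y = cos φ sin λ, z = sin φ).
The central angle between the endpoints is δ = arccos(p₁·p₂) ≈ 2.329 rad (133.4°).
Interpolate at f = 1/2 with slerp weights a = sin((1−f)δ)/sin δ ≈ 1.265, b = sin(fδ)/sin δ ≈ 1.265.
p = a·p₁ + b·p₂ ≈ (0.939, 0.195, 0.282); φ = arcsin(p_z) ≈ 16.41°, λ = atan2(p_y, p_x) ≈ 11.70°.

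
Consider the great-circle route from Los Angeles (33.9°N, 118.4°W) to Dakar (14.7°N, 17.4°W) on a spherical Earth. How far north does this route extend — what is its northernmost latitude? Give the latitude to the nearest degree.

The great circle lies in the plane with unit normal n̂ = (p₁ × p₂)/|p₁ × p₂|.
Here n̂_z ≈ +0.788; the vertex latitude is φ_max = arccos|n̂_z| ≈ 38.0°.

≈ 38°N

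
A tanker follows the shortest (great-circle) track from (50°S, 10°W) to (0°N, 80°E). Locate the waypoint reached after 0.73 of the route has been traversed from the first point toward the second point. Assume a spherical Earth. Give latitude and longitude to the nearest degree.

Write both endpoints as unit vectors p₁, p₂ with components (cos φ cos λ, cos φ sin λ, sin φ).
The central angle between the endpoints is δ = arccos(p₁·p₂) ≈ 1.571 rad (90.0°).
Interpolate at f = 0.73 with slerp weights a = sin((1−f)δ)/sin δ ≈ 0.412, b = sin(fδ)/sin δ ≈ 0.911.
p = a·p₁ + b·p₂ ≈ (0.419, 0.852, -0.315); φ = arcsin(p_z) ≈ -18.38°, λ = atan2(p_y, p_x) ≈ 63.82°.

≈ (18°S, 64°E)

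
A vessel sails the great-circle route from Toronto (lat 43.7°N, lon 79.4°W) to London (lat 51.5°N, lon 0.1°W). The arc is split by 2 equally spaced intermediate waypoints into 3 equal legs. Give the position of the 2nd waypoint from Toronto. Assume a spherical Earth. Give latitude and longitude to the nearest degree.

Write both endpoints as unit vectors p₁, p₂ with components (cos φ cos λ, cos φ sin λ, sin φ).
The central angle between the endpoints is δ = arccos(p₁·p₂) ≈ 0.897 rad (51.4°).
Interpolate at f = 2/3 with slerp weights a = sin((1−f)δ)/sin δ ≈ 0.377, b = sin(fδ)/sin δ ≈ 0.720.
p = a·p₁ + b·p₂ ≈ (0.499, -0.269, 0.824); φ = arcsin(p_z) ≈ 55.51°, λ = atan2(p_y, p_x) ≈ -28.31°.

≈ lat 56°N, lon 28°W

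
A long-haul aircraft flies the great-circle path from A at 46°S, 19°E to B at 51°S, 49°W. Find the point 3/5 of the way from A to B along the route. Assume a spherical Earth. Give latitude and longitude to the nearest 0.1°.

≈ 54.1°S, 20.5°W

Write both endpoints as unit vectors p₁, p₂ with components (cos φ cos λ, cos φ sin λ, sin φ).
The central angle between the endpoints is δ = arccos(p₁·p₂) ≈ 0.763 rad (43.7°).
Interpolate at f = 3/5 with slerp weights a = sin((1−f)δ)/sin δ ≈ 0.435, b = sin(fδ)/sin δ ≈ 0.640.
p = a·p₁ + b·p₂ ≈ (0.550, -0.205, -0.810); φ = arcsin(p_z) ≈ -54.07°, λ = atan2(p_y, p_x) ≈ -20.49°.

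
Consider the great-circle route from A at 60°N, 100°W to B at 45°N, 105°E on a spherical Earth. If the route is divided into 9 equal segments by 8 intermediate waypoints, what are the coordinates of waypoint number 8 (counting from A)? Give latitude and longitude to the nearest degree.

Convert each endpoint to a unit vector on the sphere (x = cos φ cos λ, y = cos φ sin λ, z = sin φ).
The central angle between the endpoints is δ = arccos(p₁·p₂) ≈ 1.275 rad (73.0°).
Interpolate at f = 8/9 with slerp weights a = sin((1−f)δ)/sin δ ≈ 0.148, b = sin(fδ)/sin δ ≈ 0.947.
p = a·p₁ + b·p₂ ≈ (-0.186, 0.574, 0.797); φ = arcsin(p_z) ≈ 52.88°, λ = atan2(p_y, p_x) ≈ 107.96°.

≈ 53°N, 108°E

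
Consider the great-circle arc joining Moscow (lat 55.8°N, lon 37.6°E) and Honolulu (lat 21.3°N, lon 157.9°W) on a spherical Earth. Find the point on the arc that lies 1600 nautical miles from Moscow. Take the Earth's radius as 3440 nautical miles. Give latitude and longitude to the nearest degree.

Write both endpoints as unit vectors p₁, p₂ with components (cos φ cos λ, cos φ sin λ, sin φ).
The central angle between the endpoints is δ = arccos(p₁·p₂) ≈ 1.776 rad (101.8°). The total great-circle distance is δ·R ≈ 1.776 × 3440 ≈ 6111 nmi, so the target fraction is f = 1600/6111 ≈ 0.262.
Interpolate at f ≈ 0.262 with slerp weights a = sin((1−f)δ)/sin δ ≈ 0.987, b = sin(fδ)/sin δ ≈ 0.458.
p = a·p₁ + b·p₂ ≈ (0.044, 0.178, 0.983); φ = arcsin(p_z) ≈ 79.43°, λ = atan2(p_y, p_x) ≈ 76.06°.

≈ lat 79°N, lon 76°E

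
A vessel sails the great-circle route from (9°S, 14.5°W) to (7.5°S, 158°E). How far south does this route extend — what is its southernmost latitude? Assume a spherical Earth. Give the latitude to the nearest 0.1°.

The great circle lies in the plane with unit normal n̂ = (p₁ × p₂)/|p₁ × p₂|.
Here n̂_z ≈ +0.411; the vertex latitude is φ_max = arccos|n̂_z| ≈ 65.7°.
Check via Clairaut: cos φ_max = |cos φ₁| · sin C = cos(9.0°)·sin(155.4°) ≈ 0.411, again giving ≈ 65.7°.

≈ 65.7°S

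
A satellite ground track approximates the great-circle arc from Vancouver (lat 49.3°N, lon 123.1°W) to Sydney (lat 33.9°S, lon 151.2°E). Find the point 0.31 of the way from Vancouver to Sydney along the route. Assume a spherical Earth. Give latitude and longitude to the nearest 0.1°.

From cos δ = sin φ₁ sin φ₂ + cos φ₁ cos φ₂ cos Δλ, the central angle is δ ≈ 1.963 rad (112.5°).
Interpolate at f = 0.31 with slerp weights a = sin((1−f)δ)/sin δ ≈ 1.057, b = sin(fδ)/sin δ ≈ 0.619.
p = a·p₁ + b·p₂ ≈ (-0.826, -0.330, 0.456); φ = arcsin(p_z) ≈ 27.15°, λ = atan2(p_y, p_x) ≈ -158.23°.

≈ lat 27.1°N, lon 158.2°W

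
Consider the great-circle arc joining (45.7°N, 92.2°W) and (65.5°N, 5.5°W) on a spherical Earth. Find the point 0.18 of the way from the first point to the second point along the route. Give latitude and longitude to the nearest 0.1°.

Convert each endpoint to a unit vector on the sphere (x = cos φ cos λ, y = cos φ sin λ, z = sin φ).
The central angle between the endpoints is δ = arccos(p₁·p₂) ≈ 0.839 rad (48.1°).
Interpolate at f = 0.18 with slerp weights a = sin((1−f)δ)/sin δ ≈ 0.854, b = sin(fδ)/sin δ ≈ 0.202.
p = a·p₁ + b·p₂ ≈ (0.061, -0.604, 0.795); φ = arcsin(p_z) ≈ 52.65°, λ = atan2(p_y, p_x) ≈ -84.27°.

≈ (52.6°N, 84.3°W)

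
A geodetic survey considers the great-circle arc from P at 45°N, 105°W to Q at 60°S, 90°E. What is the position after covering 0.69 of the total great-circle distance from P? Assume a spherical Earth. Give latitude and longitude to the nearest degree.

≈ 59°S, 156°W

Convert each endpoint to a unit vector on the sphere (x = cos φ cos λ, y = cos φ sin λ, z = sin φ).
The central angle between the endpoints is δ = arccos(p₁·p₂) ≈ 2.837 rad (162.5°).
Interpolate at f = 0.69 with slerp weights a = sin((1−f)δ)/sin δ ≈ 2.566, b = sin(fδ)/sin δ ≈ 3.085.
p = a·p₁ + b·p₂ ≈ (-0.470, -0.210, -0.858); φ = arcsin(p_z) ≈ -59.04°, λ = atan2(p_y, p_x) ≈ -155.91°.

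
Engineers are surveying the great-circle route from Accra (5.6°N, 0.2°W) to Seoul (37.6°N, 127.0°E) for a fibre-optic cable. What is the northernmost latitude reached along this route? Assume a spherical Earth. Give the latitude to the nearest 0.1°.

The great circle lies in the plane with unit normal n̂ = (p₁ × p₂)/|p₁ × p₂|.
Here n̂_z ≈ +0.691; the vertex latitude is φ_max = arccos|n̂_z| ≈ 46.3°.

≈ 46.3°N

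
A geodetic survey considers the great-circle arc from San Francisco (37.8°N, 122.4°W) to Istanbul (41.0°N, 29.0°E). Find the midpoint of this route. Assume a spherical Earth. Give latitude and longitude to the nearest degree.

≈ 73°N, 52°W

From cos δ = sin φ₁ sin φ₂ + cos φ₁ cos φ₂ cos Δλ, the central angle is δ ≈ 1.693 rad (97.0°).
Interpolate at f = 1/2 with slerp weights a = sin((1−f)δ)/sin δ ≈ 0.754, b = sin(fδ)/sin δ ≈ 0.754.
p = a·p₁ + b·p₂ ≈ (0.179, -0.227, 0.957); φ = arcsin(p_z) ≈ 73.20°, λ = atan2(p_y, p_x) ≈ -51.84°.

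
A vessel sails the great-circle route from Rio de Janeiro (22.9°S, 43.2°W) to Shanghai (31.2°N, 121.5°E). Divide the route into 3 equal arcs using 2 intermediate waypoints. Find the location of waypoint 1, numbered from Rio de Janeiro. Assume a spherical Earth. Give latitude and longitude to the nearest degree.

≈ (12°N, 0°E)

Write both endpoints as unit vectors p₁, p₂ with components (cos φ cos λ, cos φ sin λ, sin φ).
The central angle between the endpoints is δ = arccos(p₁·p₂) ≈ 2.864 rad (164.1°).
Interpolate at f = 1/3 with slerp weights a = sin((1−f)δ)/sin δ ≈ 3.437, b = sin(fδ)/sin δ ≈ 2.973.
p = a·p₁ + b·p₂ ≈ (0.979, 0.001, 0.203); φ = arcsin(p_z) ≈ 11.70°, λ = atan2(p_y, p_x) ≈ 0.06°.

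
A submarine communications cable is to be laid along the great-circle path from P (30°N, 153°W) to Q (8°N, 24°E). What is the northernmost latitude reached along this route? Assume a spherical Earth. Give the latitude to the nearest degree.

The great circle lies in the plane with unit normal n̂ = (p₁ × p₂)/|p₁ × p₂|.
Here n̂_z ≈ +0.073; the vertex latitude is φ_max = arccos|n̂_z| ≈ 85.8°.
Check via Clairaut: cos φ_max = |cos φ₁| · sin C = cos(30.0°)·sin(4.8°) ≈ 0.073, again giving ≈ 85.8°.

≈ 86°N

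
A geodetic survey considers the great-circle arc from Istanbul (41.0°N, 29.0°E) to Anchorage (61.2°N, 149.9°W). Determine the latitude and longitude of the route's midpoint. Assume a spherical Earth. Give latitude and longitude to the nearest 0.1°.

≈ 79.9°N, 27.1°E

Convert each endpoint to a unit vector on the sphere (x = cos φ cos λ, y = cos φ sin λ, z = sin φ).
The central angle between the endpoints is δ = arccos(p₁·p₂) ≈ 1.358 rad (77.8°).
Interpolate at f = 1/2 with slerp weights a = sin((1−f)δ)/sin δ ≈ 0.642, b = sin(fδ)/sin δ ≈ 0.642.
p = a·p₁ + b·p₂ ≈ (0.156, 0.080, 0.984); φ = arcsin(p_z) ≈ 79.89°, λ = atan2(p_y, p_x) ≈ 27.06°.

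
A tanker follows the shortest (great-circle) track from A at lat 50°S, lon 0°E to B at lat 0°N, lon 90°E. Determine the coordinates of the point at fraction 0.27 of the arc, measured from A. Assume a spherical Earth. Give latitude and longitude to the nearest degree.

≈ lat 44°S, lon 35°E

Write both endpoints as unit vectors p₁, p₂ with components (cos φ cos λ, cos φ sin λ, sin φ).
The central angle between the endpoints is δ = arccos(p₁·p₂) ≈ 1.571 rad (90.0°).
Interpolate at f = 0.27 with slerp weights a = sin((1−f)δ)/sin δ ≈ 0.911, b = sin(fδ)/sin δ ≈ 0.412.
p = a·p₁ + b·p₂ ≈ (0.586, 0.412, -0.698); φ = arcsin(p_z) ≈ -44.28°, λ = atan2(p_y, p_x) ≈ 35.09°.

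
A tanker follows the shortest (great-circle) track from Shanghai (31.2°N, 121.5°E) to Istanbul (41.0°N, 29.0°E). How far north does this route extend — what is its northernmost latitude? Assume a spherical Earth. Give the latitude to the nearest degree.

The great circle lies in the plane with unit normal n̂ = (p₁ × p₂)/|p₁ × p₂|.
Here n̂_z ≈ -0.679; the vertex latitude is φ_max = arccos|n̂_z| ≈ 47.3°.
Check via Clairaut: cos φ_max = |cos φ₁| · sin C = cos(31.2°)·sin(52.5°) ≈ 0.679, again giving ≈ 47.3°.

≈ 47°N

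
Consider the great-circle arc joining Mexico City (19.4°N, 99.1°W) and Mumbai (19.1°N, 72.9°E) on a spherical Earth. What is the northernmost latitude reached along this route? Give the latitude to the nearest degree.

≈ 79°N

The great circle lies in the plane with unit normal n̂ = (p₁ × p₂)/|p₁ × p₂|.
Here n̂_z ≈ +0.196; the vertex latitude is φ_max = arccos|n̂_z| ≈ 78.7°.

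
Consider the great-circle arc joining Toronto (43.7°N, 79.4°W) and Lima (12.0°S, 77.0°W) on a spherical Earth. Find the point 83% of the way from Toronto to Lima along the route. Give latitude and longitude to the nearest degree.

Convert each endpoint to a unit vector on the sphere (x = cos φ cos λ, y = cos φ sin λ, z = sin φ).
The central angle between the endpoints is δ = arccos(p₁·p₂) ≈ 0.973 rad (55.7°).
Interpolate at f = 0.83 with slerp weights a = sin((1−f)δ)/sin δ ≈ 0.199, b = sin(fδ)/sin δ ≈ 0.874.
p = a·p₁ + b·p₂ ≈ (0.219, -0.975, -0.044); φ = arcsin(p_z) ≈ -2.53°, λ = atan2(p_y, p_x) ≈ -77.35°.

≈ 3°S, 77°W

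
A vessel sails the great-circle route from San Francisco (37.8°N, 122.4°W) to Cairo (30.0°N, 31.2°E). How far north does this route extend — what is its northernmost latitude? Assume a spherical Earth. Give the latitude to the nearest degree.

≈ 71°N

The great circle lies in the plane with unit normal n̂ = (p₁ × p₂)/|p₁ × p₂|.
Here n̂_z ≈ +0.320; the vertex latitude is φ_max = arccos|n̂_z| ≈ 71.4°.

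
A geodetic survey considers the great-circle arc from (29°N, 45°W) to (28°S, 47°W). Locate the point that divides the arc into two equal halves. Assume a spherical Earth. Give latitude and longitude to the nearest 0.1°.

Convert each endpoint to a unit vector on the sphere (x = cos φ cos λ, y = cos φ sin λ, z = sin φ).
The central angle between the endpoints is δ = arccos(p₁·p₂) ≈ 0.995 rad (57.0°).
Interpolate at f = 1/2 with slerp weights a = sin((1−f)δ)/sin δ ≈ 0.569, b = sin(fδ)/sin δ ≈ 0.569.
p = a·p₁ + b·p₂ ≈ (0.695, -0.719, 0.009); φ = arcsin(p_z) ≈ 0.50°, λ = atan2(p_y, p_x) ≈ -46.00°.

≈ (0.5°N, 46.0°W)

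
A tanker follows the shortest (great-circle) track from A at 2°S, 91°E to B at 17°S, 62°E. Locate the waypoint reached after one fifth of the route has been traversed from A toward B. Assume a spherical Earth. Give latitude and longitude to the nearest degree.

≈ 5°S, 85°E

Write both endpoints as unit vectors p₁, p₂ with components (cos φ cos λ, cos φ sin λ, sin φ).
The central angle between the endpoints is δ = arccos(p₁·p₂) ≈ 0.562 rad (32.2°).
Interpolate at f = 1/5 with slerp weights a = sin((1−f)δ)/sin δ ≈ 0.816, b = sin(fδ)/sin δ ≈ 0.210.
p = a·p₁ + b·p₂ ≈ (0.080, 0.993, -0.090); φ = arcsin(p_z) ≈ -5.16°, λ = atan2(p_y, p_x) ≈ 85.38°.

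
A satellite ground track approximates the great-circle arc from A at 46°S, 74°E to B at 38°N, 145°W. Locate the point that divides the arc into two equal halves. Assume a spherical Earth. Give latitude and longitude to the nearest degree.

Convert each endpoint to a unit vector on the sphere (x = cos φ cos λ, y = cos φ sin λ, z = sin φ).
The central angle between the endpoints is δ = arccos(p₁·p₂) ≈ 2.623 rad (150.3°).
Interpolate at f = 1/2 with slerp weights a = sin((1−f)δ)/sin δ ≈ 1.948, b = sin(fδ)/sin δ ≈ 1.948.
p = a·p₁ + b·p₂ ≈ (-0.885, 0.420, -0.202); φ = arcsin(p_z) ≈ -11.65°, λ = atan2(p_y, p_x) ≈ 154.58°.

≈ 12°S, 155°E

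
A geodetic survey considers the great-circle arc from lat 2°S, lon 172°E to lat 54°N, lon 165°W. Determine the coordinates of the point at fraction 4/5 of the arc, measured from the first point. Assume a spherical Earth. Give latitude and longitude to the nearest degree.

Write both endpoints as unit vectors p₁, p₂ with components (cos φ cos λ, cos φ sin λ, sin φ).
The central angle between the endpoints is δ = arccos(p₁·p₂) ≈ 1.033 rad (59.2°).
Interpolate at f = 4/5 with slerp weights a = sin((1−f)δ)/sin δ ≈ 0.239, b = sin(fδ)/sin δ ≈ 0.856.
p = a·p₁ + b·p₂ ≈ (-0.723, -0.097, 0.684); φ = arcsin(p_z) ≈ 43.19°, λ = atan2(p_y, p_x) ≈ -172.35°.

≈ lat 43°N, lon 172°W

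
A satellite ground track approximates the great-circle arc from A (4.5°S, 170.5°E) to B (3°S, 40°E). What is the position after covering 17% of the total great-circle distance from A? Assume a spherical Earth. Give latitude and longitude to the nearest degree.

≈ (7°S, 148°E)

The haversine formula gives a central angle δ ≈ 2.268 rad (130.0°) between the endpoints.
Interpolate at f = 0.17 with slerp weights a = sin((1−f)δ)/sin δ ≈ 1.242, b = sin(fδ)/sin δ ≈ 0.491.
p = a·p₁ + b·p₂ ≈ (-0.846, 0.519, -0.123); φ = arcsin(p_z) ≈ -7.07°, λ = atan2(p_y, p_x) ≈ 148.44°.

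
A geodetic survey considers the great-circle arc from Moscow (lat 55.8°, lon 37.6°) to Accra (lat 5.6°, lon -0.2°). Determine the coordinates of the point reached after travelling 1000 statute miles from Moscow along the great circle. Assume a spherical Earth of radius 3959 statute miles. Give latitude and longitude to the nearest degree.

≈ lat 45°, lon 23°

Convert each endpoint to a unit vector on the sphere (x = cos φ cos λ, y = cos φ sin λ, z = sin φ).
The central angle between the endpoints is δ = arccos(p₁·p₂) ≈ 1.021 rad (58.5°). The total great-circle distance is δ·R ≈ 1.021 × 3959 ≈ 4041 mi, so the target fraction is f = 1000/4041 ≈ 0.247.
Interpolate at f ≈ 0.247 with slerp weights a = sin((1−f)δ)/sin δ ≈ 0.815, b = sin(fδ)/sin δ ≈ 0.293.
p = a·p₁ + b·p₂ ≈ (0.655, 0.278, 0.703); φ = arcsin(p_z) ≈ 44.64°, λ = atan2(p_y, p_x) ≈ 23.04°.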